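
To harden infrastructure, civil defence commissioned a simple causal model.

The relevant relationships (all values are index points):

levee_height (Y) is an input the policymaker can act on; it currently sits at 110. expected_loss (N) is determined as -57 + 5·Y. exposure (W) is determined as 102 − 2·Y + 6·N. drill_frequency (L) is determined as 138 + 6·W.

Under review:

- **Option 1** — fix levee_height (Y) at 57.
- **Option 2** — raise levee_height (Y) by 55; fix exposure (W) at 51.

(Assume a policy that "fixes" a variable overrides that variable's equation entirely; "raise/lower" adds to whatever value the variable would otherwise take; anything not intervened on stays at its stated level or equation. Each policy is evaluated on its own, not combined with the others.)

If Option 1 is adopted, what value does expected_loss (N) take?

228

Option 1 (Y := 57):
  Y = 57
  N = -57 + 5·57 = 228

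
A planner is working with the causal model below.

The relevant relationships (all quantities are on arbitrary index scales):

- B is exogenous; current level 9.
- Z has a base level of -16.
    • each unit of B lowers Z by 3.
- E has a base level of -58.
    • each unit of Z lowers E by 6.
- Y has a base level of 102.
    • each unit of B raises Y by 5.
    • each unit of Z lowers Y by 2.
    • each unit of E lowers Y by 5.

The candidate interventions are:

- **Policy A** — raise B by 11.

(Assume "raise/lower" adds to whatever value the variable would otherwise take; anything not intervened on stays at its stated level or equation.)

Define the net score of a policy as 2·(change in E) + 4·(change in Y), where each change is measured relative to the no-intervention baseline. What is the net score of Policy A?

Baseline:
  B = 9
  Z = -16 − 3·9 = -43
  E = -58 − 6·(-43) = 200
  Y = 102 + 5·9 − 2·(-43) − 5·200 = -767
Policy A (B + 11):
  B = 9 + 11 = 20
  Z = -16 − 3·20 = -76
  E = -58 − 6·(-76) = 398
  Y = 102 + 5·20 − 2·(-76) − 5·398 = -1636
ΔE = 398 − 200 = 198; ΔY = -1636 − (-767) = -869
Score = 2·198 + 4·(-869) = -3080

-3080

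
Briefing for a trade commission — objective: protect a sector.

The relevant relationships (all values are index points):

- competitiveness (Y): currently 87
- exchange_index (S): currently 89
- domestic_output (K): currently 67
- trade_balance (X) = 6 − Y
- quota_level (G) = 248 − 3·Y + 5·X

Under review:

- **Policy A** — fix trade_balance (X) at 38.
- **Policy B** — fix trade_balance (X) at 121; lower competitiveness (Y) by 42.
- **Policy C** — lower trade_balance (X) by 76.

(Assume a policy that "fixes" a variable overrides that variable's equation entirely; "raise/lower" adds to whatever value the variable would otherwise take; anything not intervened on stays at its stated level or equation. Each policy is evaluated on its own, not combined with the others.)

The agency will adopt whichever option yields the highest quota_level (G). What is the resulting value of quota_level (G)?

718

Policy A (X := 38):
  Y = 87
  X = 38
  G = 248 − 3·87 + 5·38 = 177
Policy B (X := 121, Y − 42):
  Y = 87 − 42 = 45
  X = 121
  G = 248 − 3·45 + 5·121 = 718
Policy C (X − 76):
  Y = 87
  X = 6 − 87 (−76 from intervention) = -157
  G = 248 − 3·87 + 5·(-157) = -798
Comparing — Policy A: G=177, Policy B: G=718, Policy C: G=-798. Highest is 718 (Policy B).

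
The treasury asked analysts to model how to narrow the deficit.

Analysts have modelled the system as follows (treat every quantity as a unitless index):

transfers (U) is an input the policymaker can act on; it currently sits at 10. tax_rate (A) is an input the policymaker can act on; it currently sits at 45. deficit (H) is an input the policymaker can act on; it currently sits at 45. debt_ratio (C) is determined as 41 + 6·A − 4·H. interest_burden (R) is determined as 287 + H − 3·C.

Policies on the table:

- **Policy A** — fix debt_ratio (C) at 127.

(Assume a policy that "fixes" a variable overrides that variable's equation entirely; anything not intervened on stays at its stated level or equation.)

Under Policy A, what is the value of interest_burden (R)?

-49

Policy A (C := 127):
  A = 45
  H = 45
  C = 127
  R = 287 + 45 − 3·127 = -49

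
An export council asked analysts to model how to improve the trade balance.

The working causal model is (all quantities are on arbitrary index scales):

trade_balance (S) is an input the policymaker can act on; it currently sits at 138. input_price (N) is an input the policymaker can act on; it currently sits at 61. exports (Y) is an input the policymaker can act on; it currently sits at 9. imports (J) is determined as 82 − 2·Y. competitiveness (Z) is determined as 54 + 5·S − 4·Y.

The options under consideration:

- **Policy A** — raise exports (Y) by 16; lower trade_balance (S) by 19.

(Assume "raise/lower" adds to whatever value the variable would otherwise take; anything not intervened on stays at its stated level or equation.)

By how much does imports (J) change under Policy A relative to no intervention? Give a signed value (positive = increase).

-32

Baseline:
  Y = 9
  J = 82 − 2·9 = 64
Policy A (Y + 16, S − 19):
  Y = 9 + 16 = 25
  J = 82 − 2·25 = 32
Change in J: 32 − 64 = -32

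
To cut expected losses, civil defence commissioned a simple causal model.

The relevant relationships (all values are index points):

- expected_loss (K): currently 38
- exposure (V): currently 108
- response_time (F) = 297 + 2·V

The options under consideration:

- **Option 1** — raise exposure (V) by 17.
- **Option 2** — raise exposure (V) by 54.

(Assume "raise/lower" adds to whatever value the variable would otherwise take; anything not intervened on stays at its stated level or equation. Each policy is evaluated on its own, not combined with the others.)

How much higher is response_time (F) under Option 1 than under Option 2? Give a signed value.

Option 1 (V + 17):
  V = 108 + 17 = 125
  F = 297 + 2·125 = 547
Option 2 (V + 54):
  V = 108 + 54 = 162
  F = 297 + 2·162 = 621
F: 547 − 621 = -74

-74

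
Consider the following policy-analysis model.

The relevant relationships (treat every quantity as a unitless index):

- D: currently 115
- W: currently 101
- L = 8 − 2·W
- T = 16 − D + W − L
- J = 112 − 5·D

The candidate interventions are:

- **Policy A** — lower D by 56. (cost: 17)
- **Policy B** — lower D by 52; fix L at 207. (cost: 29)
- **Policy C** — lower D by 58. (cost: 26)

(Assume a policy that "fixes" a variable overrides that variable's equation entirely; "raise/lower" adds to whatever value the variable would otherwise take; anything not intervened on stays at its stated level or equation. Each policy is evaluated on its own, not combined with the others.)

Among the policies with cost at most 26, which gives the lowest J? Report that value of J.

Policy A (D − 56):
  D = 115 − 56 = 59
  J = 112 − 5·59 = -183
Policy C (D − 58):
  D = 115 − 58 = 57
  J = 112 − 5·57 = -173
Comparing — Policy A: J=-183, Policy C: J=-173. Lowest is -183 (Policy A).

-183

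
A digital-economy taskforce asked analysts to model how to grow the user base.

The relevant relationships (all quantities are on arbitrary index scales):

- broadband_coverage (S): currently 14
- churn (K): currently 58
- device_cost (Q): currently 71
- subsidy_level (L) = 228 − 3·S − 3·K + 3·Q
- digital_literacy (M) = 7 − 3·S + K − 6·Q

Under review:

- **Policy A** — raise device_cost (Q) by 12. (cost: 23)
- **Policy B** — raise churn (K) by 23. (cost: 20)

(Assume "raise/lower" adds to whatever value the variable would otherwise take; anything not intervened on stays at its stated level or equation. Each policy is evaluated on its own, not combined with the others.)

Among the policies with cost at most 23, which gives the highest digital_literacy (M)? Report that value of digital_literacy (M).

Policy A (Q + 12):
  S = 14
  K = 58
  Q = 71 + 12 = 83
  M = 7 − 3·14 + 58 − 6·83 = -475
Policy B (K + 23):
  S = 14
  K = 58 + 23 = 81
  Q = 71
  M = 7 − 3·14 + 81 − 6·71 = -380
Comparing — Policy A: M=-475, Policy B: M=-380. Highest is -380 (Policy B).

-380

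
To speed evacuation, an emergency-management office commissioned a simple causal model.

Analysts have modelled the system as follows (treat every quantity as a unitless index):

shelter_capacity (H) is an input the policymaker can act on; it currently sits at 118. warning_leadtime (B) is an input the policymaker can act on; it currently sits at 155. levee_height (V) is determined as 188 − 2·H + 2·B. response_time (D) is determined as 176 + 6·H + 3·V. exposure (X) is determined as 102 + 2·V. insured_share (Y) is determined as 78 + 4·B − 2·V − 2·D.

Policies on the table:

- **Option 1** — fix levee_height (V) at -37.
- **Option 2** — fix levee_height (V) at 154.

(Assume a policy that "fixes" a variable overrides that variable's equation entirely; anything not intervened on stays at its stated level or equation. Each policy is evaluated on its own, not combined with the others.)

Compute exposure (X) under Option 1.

Option 1 (V := -37):
  H = 118
  B = 155
  V = -37
  X = 102 + 2·(-37) = 28

28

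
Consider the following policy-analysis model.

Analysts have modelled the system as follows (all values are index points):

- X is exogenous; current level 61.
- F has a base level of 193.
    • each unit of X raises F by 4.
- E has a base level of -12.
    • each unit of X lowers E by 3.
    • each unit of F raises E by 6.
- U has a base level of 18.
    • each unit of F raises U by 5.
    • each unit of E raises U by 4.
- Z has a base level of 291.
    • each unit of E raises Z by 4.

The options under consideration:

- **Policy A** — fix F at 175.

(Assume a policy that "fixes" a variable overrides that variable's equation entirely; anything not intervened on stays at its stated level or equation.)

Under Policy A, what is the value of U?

4313

Policy A (F := 175):
  X = 61
  F = 175
  E = -12 − 3·61 + 6·175 = 855
  U = 18 + 5·175 + 4·855 = 4313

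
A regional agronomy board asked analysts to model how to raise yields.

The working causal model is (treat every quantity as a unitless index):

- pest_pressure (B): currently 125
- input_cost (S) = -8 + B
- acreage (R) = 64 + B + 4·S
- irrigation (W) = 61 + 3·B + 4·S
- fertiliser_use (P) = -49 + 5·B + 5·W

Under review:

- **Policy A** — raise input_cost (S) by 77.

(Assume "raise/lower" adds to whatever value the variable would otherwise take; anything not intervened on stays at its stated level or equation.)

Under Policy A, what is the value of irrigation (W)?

1212

Policy A (S + 77):
  B = 125
  S = -8 + 125 (+77 from intervention) = 194
  W = 61 + 3·125 + 4·194 = 1212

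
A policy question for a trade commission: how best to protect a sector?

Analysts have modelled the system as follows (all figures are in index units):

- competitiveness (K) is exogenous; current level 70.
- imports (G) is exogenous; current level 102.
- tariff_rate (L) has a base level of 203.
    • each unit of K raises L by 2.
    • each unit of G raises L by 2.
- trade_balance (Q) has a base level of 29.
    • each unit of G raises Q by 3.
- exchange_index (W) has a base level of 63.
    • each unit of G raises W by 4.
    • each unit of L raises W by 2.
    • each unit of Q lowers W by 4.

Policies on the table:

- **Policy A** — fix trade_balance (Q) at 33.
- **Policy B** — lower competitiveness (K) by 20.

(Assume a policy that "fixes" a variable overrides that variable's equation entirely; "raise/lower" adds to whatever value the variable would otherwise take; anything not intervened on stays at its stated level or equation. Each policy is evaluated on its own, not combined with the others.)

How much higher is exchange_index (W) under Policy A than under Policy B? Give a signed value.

Policy A (Q := 33):
  K = 70
  G = 102
  L = 203 + 2·70 + 2·102 = 547
  Q = 33
  W = 63 + 4·102 + 2·547 − 4·33 = 1433
Policy B (K − 20):
  K = 70 − 20 = 50
  G = 102
  L = 203 + 2·50 + 2·102 = 507
  Q = 29 + 3·102 = 335
  W = 63 + 4·102 + 2·507 − 4·335 = 145
W: 1433 − 145 = 1288

1288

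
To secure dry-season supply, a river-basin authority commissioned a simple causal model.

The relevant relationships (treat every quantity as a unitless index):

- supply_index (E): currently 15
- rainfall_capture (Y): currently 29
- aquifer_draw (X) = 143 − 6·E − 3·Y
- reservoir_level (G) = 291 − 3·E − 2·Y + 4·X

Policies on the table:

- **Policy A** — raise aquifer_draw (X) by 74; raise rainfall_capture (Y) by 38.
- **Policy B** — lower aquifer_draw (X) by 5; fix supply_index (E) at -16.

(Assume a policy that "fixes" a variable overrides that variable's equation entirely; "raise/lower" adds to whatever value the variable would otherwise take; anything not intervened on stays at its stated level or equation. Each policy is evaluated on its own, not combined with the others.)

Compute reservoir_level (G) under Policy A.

Policy A (X + 74, Y + 38):
  E = 15
  Y = 29 + 38 = 67
  X = 143 − 6·15 − 3·67 (+74 from intervention) = -74
  G = 291 − 3·15 − 2·67 + 4·(-74) = -184

-184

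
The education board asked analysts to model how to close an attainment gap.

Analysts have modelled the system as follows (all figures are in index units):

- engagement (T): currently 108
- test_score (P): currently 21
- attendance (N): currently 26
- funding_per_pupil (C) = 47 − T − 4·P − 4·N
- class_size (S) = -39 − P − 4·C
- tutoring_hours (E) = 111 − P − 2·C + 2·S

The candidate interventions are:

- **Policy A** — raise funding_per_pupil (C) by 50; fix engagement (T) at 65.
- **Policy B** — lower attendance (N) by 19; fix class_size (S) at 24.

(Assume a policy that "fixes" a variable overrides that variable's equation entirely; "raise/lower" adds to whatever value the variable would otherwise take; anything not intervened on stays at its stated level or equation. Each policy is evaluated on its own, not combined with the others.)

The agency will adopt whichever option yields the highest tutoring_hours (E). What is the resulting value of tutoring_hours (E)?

1530

Policy A (C + 50, T := 65):
  T = 65
  P = 21
  N = 26
  C = 47 − 65 − 4·21 − 4·26 (+50 from intervention) = -156
  S = -39 − 21 − 4·(-156) = 564
  E = 111 − 21 − 2·(-156) + 2·564 = 1530
Policy B (N − 19, S := 24):
  T = 108
  P = 21
  N = 26 − 19 = 7
  C = 47 − 108 − 4·21 − 4·7 = -173
  S = 24
  E = 111 − 21 − 2·(-173) + 2·24 = 484
Comparing — Policy A: E=1530, Policy B: E=484. Highest is 1530 (Policy A).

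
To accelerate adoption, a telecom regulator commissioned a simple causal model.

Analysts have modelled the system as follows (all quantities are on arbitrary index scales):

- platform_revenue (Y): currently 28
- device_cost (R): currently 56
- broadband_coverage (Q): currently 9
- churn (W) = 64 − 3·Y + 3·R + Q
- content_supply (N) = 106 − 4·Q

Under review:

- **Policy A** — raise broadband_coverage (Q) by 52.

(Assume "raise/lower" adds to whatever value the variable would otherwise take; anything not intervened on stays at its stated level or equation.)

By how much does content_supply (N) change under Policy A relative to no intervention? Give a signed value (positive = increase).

Baseline:
  Q = 9
  N = 106 − 4·9 = 70
Policy A (Q + 52):
  Q = 9 + 52 = 61
  N = 106 − 4·61 = -138
Change in N: -138 − 70 = -208

-208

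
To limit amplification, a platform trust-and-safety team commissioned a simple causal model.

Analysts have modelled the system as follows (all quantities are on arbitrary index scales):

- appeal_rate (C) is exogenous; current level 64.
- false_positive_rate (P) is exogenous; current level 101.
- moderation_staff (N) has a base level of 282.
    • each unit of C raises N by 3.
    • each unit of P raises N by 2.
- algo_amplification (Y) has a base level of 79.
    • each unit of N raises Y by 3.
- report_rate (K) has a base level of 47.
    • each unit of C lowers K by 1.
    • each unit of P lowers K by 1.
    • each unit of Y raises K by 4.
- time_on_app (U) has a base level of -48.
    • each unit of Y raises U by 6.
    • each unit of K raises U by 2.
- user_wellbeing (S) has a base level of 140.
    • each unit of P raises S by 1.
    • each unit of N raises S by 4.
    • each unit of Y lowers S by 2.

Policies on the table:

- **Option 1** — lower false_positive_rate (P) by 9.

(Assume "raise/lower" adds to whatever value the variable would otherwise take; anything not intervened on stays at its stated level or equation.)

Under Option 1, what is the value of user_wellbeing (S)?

Option 1 (P − 9):
  C = 64
  P = 101 − 9 = 92
  N = 282 + 3·64 + 2·92 = 658
  Y = 79 + 3·658 = 2053
  S = 140 + 92 + 4·658 − 2·2053 = -1242

-1242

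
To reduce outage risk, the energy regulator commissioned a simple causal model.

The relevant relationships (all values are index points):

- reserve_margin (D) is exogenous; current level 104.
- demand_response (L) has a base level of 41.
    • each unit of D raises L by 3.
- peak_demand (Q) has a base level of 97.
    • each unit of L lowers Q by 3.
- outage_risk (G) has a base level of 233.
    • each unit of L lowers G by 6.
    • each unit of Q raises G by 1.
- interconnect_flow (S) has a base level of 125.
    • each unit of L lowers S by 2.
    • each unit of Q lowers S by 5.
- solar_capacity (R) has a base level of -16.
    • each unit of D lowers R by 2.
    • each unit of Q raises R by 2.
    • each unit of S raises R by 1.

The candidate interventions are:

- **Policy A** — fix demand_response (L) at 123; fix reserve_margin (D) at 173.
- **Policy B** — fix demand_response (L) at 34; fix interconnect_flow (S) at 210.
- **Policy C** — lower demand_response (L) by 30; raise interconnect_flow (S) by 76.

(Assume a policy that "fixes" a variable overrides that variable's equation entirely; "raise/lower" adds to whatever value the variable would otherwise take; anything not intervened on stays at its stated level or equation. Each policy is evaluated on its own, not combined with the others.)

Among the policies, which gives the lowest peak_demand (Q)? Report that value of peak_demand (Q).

-872

Policy A (L := 123, D := 173):
  D = 173
  L = 123
  Q = 97 − 3·123 = -272
Policy B (L := 34, S := 210):
  D = 104
  L = 34
  Q = 97 − 3·34 = -5
Policy C (L − 30, S + 76):
  D = 104
  L = 41 + 3·104 (−30 from intervention) = 323
  Q = 97 − 3·323 = -872
Comparing — Policy A: Q=-272, Policy B: Q=-5, Policy C: Q=-872. Lowest is -872 (Policy C).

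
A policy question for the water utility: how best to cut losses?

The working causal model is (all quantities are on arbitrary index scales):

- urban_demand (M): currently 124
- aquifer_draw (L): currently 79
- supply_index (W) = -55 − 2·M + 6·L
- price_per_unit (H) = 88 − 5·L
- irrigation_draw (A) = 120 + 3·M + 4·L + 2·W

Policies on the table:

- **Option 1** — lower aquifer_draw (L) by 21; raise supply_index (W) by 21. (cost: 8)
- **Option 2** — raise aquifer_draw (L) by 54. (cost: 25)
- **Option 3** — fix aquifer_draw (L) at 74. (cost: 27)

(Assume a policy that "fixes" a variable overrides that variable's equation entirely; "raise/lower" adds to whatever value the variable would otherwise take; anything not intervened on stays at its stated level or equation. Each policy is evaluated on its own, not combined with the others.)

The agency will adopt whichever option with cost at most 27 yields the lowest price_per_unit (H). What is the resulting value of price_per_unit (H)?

-577

Option 1 (L − 21, W + 21):
  L = 79 − 21 = 58
  H = 88 − 5·58 = -202
Option 2 (L + 54):
  L = 79 + 54 = 133
  H = 88 − 5·133 = -577
Option 3 (L := 74):
  L = 74
  H = 88 − 5·74 = -282
Comparing — Option 1: H=-202, Option 2: H=-577, Option 3: H=-282. Lowest is -577 (Option 2).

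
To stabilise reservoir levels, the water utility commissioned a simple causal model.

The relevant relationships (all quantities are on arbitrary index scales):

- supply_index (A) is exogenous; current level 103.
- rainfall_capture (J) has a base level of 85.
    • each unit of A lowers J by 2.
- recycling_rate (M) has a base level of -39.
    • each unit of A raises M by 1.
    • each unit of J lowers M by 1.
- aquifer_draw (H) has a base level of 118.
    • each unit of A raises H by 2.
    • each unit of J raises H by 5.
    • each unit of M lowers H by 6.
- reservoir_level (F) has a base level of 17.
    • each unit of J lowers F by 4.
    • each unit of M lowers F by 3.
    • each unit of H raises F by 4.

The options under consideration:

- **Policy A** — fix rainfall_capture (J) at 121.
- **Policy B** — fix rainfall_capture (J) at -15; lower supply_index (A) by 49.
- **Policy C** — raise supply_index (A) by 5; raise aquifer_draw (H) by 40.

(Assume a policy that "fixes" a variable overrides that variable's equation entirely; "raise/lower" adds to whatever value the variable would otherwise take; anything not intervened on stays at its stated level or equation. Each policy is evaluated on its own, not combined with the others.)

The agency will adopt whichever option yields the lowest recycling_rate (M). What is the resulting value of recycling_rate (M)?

Policy A (J := 121):
  A = 103
  J = 121
  M = -39 + 103 − 121 = -57
Policy B (J := -15, A − 49):
  A = 103 − 49 = 54
  J = -15
  M = -39 + 54 − (-15) = 30
Policy C (A + 5, H + 40):
  A = 103 + 5 = 108
  J = 85 − 2·108 = -131
  M = -39 + 108 − (-131) = 200
Comparing — Policy A: M=-57, Policy B: M=30, Policy C: M=200. Lowest is -57 (Policy A).

-57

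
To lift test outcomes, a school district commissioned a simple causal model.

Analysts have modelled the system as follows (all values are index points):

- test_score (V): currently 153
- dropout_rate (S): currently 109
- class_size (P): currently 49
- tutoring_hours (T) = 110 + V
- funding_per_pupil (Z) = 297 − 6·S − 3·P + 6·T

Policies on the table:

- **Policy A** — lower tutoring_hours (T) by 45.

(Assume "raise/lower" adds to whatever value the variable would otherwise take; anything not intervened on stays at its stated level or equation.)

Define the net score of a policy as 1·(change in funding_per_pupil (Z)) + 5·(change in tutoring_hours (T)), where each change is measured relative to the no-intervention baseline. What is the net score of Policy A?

Baseline:
  V = 153
  S = 109
  P = 49
  T = 110 + 153 = 263
  Z = 297 − 6·109 − 3·49 + 6·263 = 1074
Policy A (T − 45):
  V = 153
  S = 109
  P = 49
  T = 110 + 153 (−45 from intervention) = 218
  Z = 297 − 6·109 − 3·49 + 6·218 = 804
ΔZ = 804 − 1074 = -270; ΔT = 218 − 263 = -45
Score = 1·(-270) + 5·(-45) = -495

-495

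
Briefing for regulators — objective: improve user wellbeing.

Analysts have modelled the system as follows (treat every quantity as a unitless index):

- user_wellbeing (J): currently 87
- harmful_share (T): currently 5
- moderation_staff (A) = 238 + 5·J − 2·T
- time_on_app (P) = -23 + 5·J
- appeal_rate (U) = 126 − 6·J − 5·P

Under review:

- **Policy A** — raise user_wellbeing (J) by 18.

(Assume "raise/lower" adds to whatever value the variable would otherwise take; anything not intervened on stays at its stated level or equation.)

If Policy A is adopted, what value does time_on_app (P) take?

Policy A (J + 18):
  J = 87 + 18 = 105
  P = -23 + 5·105 = 502

502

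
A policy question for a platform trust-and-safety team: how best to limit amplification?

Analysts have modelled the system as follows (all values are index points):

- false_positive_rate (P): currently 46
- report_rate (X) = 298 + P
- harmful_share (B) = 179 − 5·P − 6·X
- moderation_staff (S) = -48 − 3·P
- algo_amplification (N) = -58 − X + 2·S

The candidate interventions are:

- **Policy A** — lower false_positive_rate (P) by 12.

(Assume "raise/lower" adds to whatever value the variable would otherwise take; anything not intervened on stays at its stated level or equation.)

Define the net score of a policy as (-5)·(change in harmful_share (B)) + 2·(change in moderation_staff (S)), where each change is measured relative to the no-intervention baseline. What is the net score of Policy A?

Baseline:
  P = 46
  X = 298 + 46 = 344
  B = 179 − 5·46 − 6·344 = -2115
  S = -48 − 3·46 = -186
Policy A (P − 12):
  P = 46 − 12 = 34
  X = 298 + 34 = 332
  B = 179 − 5·34 − 6·332 = -1983
  S = -48 − 3·34 = -150
ΔB = -1983 − (-2115) = 132; ΔS = -150 − (-186) = 36
Score = (-5)·132 + 2·36 = -588

-588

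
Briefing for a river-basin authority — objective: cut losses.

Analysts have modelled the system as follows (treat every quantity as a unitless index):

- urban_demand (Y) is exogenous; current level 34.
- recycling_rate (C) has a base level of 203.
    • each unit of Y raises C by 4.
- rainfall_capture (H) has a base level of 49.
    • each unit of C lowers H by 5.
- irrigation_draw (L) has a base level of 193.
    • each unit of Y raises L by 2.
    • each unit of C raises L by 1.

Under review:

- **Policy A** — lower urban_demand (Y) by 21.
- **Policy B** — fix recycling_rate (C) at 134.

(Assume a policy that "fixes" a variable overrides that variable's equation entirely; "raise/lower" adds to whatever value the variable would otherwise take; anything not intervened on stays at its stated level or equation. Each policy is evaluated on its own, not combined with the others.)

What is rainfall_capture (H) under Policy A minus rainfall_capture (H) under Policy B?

Policy A (Y − 21):
  Y = 34 − 21 = 13
  C = 203 + 4·13 = 255
  H = 49 − 5·255 = -1226
Policy B (C := 134):
  Y = 34
  C = 134
  H = 49 − 5·134 = -621
H: -1226 − (-621) = -605

-605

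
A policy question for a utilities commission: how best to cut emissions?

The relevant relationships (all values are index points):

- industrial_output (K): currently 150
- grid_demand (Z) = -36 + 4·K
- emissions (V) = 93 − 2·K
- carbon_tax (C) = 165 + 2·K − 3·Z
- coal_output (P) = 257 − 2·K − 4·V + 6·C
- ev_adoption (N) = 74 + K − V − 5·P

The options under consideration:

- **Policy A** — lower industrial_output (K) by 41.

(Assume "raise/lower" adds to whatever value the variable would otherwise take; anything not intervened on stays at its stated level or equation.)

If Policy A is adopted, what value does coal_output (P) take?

Policy A (K − 41):
  K = 150 − 41 = 109
  Z = -36 + 4·109 = 400
  V = 93 − 2·109 = -125
  C = 165 + 2·109 − 3·400 = -817
  P = 257 − 2·109 − 4·(-125) + 6·(-817) = -4363

-4363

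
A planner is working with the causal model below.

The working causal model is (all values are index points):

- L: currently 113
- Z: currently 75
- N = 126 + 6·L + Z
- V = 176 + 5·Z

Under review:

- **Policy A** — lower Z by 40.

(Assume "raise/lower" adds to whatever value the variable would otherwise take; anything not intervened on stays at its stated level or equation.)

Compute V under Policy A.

Policy A (Z − 40):
  Z = 75 − 40 = 35
  V = 176 + 5·35 = 351

351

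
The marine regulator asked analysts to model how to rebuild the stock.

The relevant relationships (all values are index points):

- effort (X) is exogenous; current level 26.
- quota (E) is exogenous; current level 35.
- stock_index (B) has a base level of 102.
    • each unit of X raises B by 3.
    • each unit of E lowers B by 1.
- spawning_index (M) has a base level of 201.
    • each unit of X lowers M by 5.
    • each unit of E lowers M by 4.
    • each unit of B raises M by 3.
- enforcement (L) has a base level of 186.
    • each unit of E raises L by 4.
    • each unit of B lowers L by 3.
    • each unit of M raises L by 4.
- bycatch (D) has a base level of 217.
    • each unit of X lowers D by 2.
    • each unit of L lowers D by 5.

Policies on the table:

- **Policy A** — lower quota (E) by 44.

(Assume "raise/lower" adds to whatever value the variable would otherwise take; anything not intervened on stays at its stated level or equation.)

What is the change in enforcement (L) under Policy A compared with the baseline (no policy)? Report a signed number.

Baseline:
  X = 26
  E = 35
  B = 102 + 3·26 − 35 = 145
  M = 201 − 5·26 − 4·35 + 3·145 = 366
  L = 186 + 4·35 − 3·145 + 4·366 = 1355
Policy A (E − 44):
  X = 26
  E = 35 − 44 = -9
  B = 102 + 3·26 − (-9) = 189
  M = 201 − 5·26 − 4·(-9) + 3·189 = 674
  L = 186 + 4·(-9) − 3·189 + 4·674 = 2279
Change in L: 2279 − 1355 = 924

924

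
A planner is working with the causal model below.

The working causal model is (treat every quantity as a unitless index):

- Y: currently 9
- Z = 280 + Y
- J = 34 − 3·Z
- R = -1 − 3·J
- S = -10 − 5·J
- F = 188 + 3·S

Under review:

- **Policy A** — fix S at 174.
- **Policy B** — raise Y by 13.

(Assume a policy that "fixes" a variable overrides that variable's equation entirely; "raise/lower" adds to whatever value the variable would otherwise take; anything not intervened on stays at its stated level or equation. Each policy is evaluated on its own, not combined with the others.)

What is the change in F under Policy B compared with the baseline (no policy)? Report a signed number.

Baseline:
  Y = 9
  Z = 280 + 9 = 289
  J = 34 − 3·289 = -833
  S = -10 − 5·(-833) = 4155
  F = 188 + 3·4155 = 12653
Policy B (Y + 13):
  Y = 9 + 13 = 22
  Z = 280 + 22 = 302
  J = 34 − 3·302 = -872
  S = -10 − 5·(-872) = 4350
  F = 188 + 3·4350 = 13238
Change in F: 13238 − 12653 = 585

585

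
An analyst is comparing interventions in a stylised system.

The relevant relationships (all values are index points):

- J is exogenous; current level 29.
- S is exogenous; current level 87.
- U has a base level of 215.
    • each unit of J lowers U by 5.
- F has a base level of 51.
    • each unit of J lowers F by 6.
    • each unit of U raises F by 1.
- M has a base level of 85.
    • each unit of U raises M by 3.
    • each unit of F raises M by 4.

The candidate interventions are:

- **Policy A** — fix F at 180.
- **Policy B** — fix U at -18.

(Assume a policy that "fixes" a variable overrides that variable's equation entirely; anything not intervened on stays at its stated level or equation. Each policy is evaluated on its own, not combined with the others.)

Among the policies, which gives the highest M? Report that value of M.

1015

Policy A (F := 180):
  J = 29
  U = 215 − 5·29 = 70
  F = 180
  M = 85 + 3·70 + 4·180 = 1015
Policy B (U := -18):
  J = 29
  U = -18
  F = 51 − 6·29 + (-18) = -141
  M = 85 + 3·(-18) + 4·(-141) = -533
Comparing — Policy A: M=1015, Policy B: M=-533. Highest is 1015 (Policy A).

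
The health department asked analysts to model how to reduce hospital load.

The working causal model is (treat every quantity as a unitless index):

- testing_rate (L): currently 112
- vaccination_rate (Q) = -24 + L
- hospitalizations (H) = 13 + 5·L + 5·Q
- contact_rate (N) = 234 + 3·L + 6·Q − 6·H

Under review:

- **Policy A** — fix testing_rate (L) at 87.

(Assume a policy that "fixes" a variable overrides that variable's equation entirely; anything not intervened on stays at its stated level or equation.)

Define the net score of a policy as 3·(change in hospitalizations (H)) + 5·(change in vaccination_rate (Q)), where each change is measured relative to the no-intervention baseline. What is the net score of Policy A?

-875

Baseline:
  L = 112
  Q = -24 + 112 = 88
  H = 13 + 5·112 + 5·88 = 1013
Policy A (L := 87):
  L = 87
  Q = -24 + 87 = 63
  H = 13 + 5·87 + 5·63 = 763
ΔH = 763 − 1013 = -250; ΔQ = 63 − 88 = -25
Score = 3·(-250) + 5·(-25) = -875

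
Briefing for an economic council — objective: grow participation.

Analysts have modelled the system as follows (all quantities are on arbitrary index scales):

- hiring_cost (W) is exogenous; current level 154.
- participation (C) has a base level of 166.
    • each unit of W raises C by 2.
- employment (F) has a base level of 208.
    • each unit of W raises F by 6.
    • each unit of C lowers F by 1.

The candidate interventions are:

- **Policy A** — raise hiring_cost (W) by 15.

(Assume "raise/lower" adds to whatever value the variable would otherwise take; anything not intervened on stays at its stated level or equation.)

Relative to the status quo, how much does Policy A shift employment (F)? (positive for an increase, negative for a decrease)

Baseline:
  W = 154
  C = 166 + 2·154 = 474
  F = 208 + 6·154 − 474 = 658
Policy A (W + 15):
  W = 154 + 15 = 169
  C = 166 + 2·169 = 504
  F = 208 + 6·169 − 504 = 718
Change in F: 718 − 658 = 60

60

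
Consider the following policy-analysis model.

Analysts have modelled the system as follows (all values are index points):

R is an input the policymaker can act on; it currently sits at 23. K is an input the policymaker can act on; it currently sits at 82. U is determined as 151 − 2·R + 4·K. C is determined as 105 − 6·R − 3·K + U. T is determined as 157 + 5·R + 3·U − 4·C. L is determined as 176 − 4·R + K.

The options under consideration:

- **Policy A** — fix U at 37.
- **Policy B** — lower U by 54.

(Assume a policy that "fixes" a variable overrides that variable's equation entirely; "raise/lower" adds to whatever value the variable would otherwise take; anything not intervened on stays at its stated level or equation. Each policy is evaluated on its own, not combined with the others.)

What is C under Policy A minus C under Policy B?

-342

Policy A (U := 37):
  R = 23
  K = 82
  U = 37
  C = 105 − 6·23 − 3·82 + 37 = -242
Policy B (U − 54):
  R = 23
  K = 82
  U = 151 − 2·23 + 4·82 (−54 from intervention) = 379
  C = 105 − 6·23 − 3·82 + 379 = 100
C: -242 − 100 = -342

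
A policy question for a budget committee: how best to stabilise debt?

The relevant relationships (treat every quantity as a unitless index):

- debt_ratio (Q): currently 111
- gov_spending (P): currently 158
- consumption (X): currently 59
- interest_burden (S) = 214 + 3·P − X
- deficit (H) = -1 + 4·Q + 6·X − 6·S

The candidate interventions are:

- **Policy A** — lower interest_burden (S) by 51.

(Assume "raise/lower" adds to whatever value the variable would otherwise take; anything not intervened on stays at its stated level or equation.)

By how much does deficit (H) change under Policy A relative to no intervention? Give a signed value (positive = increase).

306

Baseline:
  Q = 111
  P = 158
  X = 59
  S = 214 + 3·158 − 59 = 629
  H = -1 + 4·111 + 6·59 − 6·629 = -2977
Policy A (S − 51):
  Q = 111
  P = 158
  X = 59
  S = 214 + 3·158 − 59 (−51 from intervention) = 578
  H = -1 + 4·111 + 6·59 − 6·578 = -2671
Change in H: -2671 − (-2977) = 306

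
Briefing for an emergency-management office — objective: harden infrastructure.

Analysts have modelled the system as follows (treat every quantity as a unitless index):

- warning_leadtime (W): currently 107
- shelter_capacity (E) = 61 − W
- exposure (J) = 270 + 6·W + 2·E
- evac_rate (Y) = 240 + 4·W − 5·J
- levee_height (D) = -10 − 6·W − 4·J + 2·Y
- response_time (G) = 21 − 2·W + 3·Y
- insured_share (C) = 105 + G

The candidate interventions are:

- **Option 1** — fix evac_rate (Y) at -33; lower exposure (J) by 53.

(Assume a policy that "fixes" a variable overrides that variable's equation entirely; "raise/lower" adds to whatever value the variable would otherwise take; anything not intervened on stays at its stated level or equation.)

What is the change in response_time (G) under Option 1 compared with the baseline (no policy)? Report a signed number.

Baseline:
  W = 107
  E = 61 − 107 = -46
  J = 270 + 6·107 + 2·(-46) = 820
  Y = 240 + 4·107 − 5·820 = -3432
  G = 21 − 2·107 + 3·(-3432) = -10489
Option 1 (Y := -33, J − 53):
  W = 107
  E = 61 − 107 = -46
  J = 270 + 6·107 + 2·(-46) (−53 from intervention) = 767
  Y = -33
  G = 21 − 2·107 + 3·(-33) = -292
Change in G: -292 − (-10489) = 10197

10197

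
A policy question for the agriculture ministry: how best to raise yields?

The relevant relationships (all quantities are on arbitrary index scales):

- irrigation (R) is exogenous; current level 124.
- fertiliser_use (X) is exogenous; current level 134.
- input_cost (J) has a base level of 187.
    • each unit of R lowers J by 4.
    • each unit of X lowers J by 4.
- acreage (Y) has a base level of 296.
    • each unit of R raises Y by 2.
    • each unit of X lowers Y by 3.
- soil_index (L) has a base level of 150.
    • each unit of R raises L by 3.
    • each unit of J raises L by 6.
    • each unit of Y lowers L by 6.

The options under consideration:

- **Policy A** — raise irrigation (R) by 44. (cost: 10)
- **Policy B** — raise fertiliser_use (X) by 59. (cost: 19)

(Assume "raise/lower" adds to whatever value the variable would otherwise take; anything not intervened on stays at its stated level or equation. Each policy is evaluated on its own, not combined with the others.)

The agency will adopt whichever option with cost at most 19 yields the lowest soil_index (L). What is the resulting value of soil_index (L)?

Policy A (R + 44):
  R = 124 + 44 = 168
  X = 134
  J = 187 − 4·168 − 4·134 = -1021
  Y = 296 + 2·168 − 3·134 = 230
  L = 150 + 3·168 + 6·(-1021) − 6·230 = -6852
Policy B (X + 59):
  R = 124
  X = 134 + 59 = 193
  J = 187 − 4·124 − 4·193 = -1081
  Y = 296 + 2·124 − 3·193 = -35
  L = 150 + 3·124 + 6·(-1081) − 6·(-35) = -5754
Comparing — Policy A: L=-6852, Policy B: L=-5754. Lowest is -6852 (Policy A).

-6852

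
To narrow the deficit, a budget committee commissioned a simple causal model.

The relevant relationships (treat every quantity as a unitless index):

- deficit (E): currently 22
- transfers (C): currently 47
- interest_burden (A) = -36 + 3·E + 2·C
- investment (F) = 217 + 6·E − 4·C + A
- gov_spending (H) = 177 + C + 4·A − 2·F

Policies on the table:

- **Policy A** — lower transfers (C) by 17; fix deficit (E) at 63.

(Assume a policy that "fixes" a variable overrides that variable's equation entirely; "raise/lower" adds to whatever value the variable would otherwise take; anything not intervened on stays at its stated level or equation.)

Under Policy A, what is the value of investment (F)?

688

Policy A (C − 17, E := 63):
  E = 63
  C = 47 − 17 = 30
  A = -36 + 3·63 + 2·30 = 213
  F = 217 + 6·63 − 4·30 + 213 = 688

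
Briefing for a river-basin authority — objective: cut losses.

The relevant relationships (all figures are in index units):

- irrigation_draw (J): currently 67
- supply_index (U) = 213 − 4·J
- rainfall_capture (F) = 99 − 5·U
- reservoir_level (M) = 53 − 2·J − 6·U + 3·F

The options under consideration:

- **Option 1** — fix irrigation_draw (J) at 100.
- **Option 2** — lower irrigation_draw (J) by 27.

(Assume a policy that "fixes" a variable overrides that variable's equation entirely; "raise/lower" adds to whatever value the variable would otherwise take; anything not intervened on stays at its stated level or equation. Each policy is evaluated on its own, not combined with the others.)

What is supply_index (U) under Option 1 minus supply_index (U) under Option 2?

Option 1 (J := 100):
  J = 100
  U = 213 − 4·100 = -187
Option 2 (J − 27):
  J = 67 − 27 = 40
  U = 213 − 4·40 = 53
U: -187 − 53 = -240

-240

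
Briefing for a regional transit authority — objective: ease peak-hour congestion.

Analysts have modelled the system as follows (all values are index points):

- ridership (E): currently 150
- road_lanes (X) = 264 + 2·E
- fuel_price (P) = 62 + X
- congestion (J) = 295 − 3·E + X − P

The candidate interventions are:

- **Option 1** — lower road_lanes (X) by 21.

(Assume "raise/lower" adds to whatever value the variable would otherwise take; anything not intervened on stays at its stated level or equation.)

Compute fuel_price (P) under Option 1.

Option 1 (X − 21):
  E = 150
  X = 264 + 2·150 (−21 from intervention) = 543
  P = 62 + 543 = 605

605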